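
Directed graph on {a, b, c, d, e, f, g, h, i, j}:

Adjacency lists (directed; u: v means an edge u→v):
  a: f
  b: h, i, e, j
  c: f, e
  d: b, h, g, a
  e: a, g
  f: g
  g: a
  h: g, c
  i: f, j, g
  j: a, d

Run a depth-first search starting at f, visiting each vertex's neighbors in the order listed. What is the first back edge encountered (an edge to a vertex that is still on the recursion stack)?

a->f

DFS from f (visiting each vertex's neighbors in the order listed); mark gray on enter, black on exit:
f gray
  g gray
    a gray
      a→f: f is gray → back edge
First back edge: a → f.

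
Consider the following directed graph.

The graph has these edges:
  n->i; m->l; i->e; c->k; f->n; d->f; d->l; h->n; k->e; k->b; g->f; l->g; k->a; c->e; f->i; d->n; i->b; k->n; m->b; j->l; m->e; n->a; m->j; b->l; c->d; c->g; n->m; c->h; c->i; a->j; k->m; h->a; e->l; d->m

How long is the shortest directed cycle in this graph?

5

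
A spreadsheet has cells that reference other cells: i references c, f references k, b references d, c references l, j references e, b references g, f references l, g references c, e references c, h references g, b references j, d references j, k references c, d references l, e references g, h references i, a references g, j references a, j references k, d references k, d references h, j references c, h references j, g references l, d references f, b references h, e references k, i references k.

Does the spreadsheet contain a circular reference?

No

DFS with white/gray/black marking, starting from d:
d gray
  j gray
    c gray
      l gray
      l black
    c black
    a gray
      g gray
        g→l: l black — skip
        g→c: c black — skip
      g black
    a black
    e gray
      e→c: c black — skip
      e→g: g black — skip
      k gray
        k→c: c black — skip
      k black
    e black
    j→k: k black — skip
  j black
  d→k: k black — skip
  d→l: l black — skip
  h gray
    h→g: g black — skip
    h→j: j black — skip
    i gray
      i→k: k black — skip
      i→c: c black — skip
    i black
  h black
  f gray
    f→l: l black — skip
    f→k: k black — skip
  f black
d black
b gray
  b→j: j black — skip
  b→d: d black — skip
  b→g: g black — skip
  b→h: h black — skip
b black
Every edge goes to a white or black vertex — no back edge, so the graph is acyclic.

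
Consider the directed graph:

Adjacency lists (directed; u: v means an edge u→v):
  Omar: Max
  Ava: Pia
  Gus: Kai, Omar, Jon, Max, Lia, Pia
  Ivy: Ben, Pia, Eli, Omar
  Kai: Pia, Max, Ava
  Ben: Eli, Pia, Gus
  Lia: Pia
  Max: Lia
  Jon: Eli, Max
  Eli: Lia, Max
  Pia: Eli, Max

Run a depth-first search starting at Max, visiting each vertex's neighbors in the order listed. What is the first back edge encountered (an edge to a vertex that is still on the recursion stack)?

DFS from Max (visiting each vertex's neighbors in the order listed); mark gray on enter, black on exit:
Max gray
  Lia gray
    Pia gray
      Eli gray
        Eli→Lia: Lia is gray → back edge
First back edge: Eli → Lia.

Eli→Lia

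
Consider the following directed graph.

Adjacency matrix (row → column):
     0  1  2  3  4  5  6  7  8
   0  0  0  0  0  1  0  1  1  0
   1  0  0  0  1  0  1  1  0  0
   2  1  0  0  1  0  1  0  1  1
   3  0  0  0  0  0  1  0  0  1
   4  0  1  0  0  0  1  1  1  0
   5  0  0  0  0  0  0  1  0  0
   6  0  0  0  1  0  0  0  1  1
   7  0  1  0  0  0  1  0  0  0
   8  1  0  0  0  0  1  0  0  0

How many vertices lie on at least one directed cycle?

8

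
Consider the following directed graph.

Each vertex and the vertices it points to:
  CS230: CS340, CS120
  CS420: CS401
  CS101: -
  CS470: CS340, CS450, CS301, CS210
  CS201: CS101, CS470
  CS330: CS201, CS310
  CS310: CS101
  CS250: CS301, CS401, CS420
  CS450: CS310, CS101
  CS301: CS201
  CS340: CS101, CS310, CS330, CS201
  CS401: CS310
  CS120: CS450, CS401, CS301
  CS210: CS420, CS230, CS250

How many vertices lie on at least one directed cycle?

9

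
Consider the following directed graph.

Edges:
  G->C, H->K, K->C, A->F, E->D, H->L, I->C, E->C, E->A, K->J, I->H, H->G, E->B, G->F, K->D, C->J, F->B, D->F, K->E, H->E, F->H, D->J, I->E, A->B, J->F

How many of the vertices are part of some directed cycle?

A vertex is on a directed cycle iff it belongs to a strongly connected component of size ≥ 2 (or has a self-loop).
The vertices on cycles are {A, C, D, E, F, G, H, J, K} — 9 in total.

9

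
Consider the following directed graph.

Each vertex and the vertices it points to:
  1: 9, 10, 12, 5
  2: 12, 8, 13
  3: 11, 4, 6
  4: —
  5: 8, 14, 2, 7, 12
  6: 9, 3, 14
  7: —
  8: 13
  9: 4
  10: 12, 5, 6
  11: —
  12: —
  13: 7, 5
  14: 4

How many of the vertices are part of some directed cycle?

6

A vertex is on a directed cycle iff it belongs to a strongly connected component of size ≥ 2 (or has a self-loop).
The vertices on cycles are {2, 3, 5, 6, 8, 13} — 6 in total.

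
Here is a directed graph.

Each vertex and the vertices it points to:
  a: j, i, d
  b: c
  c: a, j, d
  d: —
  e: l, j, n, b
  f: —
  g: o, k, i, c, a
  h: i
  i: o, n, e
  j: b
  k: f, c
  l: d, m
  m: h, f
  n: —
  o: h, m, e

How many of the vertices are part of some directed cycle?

10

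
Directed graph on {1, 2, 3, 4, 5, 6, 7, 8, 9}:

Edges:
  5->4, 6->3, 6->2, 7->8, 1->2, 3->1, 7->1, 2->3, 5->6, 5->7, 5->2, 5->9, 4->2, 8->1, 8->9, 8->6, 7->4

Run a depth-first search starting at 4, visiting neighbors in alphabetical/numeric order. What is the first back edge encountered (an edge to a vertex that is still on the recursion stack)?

1→2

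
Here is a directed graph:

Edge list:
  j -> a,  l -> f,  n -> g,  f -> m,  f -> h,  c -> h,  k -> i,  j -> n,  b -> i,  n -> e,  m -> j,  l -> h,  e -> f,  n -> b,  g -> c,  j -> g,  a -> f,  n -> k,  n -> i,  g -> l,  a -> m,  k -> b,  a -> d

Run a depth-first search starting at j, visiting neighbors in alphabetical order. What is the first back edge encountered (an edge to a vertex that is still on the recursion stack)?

DFS from j (visiting neighbors in alphabetical order); mark gray on enter, black on exit:
j gray
  a gray
    d gray
    d black
    f gray
      h gray
      h black
      m gray
        m→j: j is gray → back edge
First back edge: m → j.

m→j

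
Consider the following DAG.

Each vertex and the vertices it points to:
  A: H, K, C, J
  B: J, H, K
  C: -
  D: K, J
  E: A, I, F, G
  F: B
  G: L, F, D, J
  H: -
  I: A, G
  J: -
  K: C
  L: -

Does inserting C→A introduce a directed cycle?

Yes

Adding C→A creates a cycle iff A can already reach C.
Path from A: A → C.
So A → … → C → A is a cycle.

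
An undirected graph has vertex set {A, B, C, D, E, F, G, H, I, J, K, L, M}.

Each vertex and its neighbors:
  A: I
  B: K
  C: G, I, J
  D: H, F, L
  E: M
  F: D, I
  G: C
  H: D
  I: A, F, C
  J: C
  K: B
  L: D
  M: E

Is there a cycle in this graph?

DFS, tracking each vertex's parent; an edge to a visited non-parent vertex closes a cycle.
Start from B:
visit B (parent –)
  visit K (parent B)
    K–B: parent, skip
visit A (parent –)
  visit I (parent A)
    I–A: parent, skip
    visit F (parent I)
      visit D (parent F)
        visit H (parent D)
          H–D: parent, skip
        D–F: parent, skip
        visit L (parent D)
          L–D: parent, skip
      F–I: parent, skip
    visit C (parent I)
      visit G (parent C)
        G–C: parent, skip
      C–I: parent, skip
      visit J (parent C)
        J–C: parent, skip
visit E (parent –)
  visit M (parent E)
    M–E: parent, skip
No non-parent visited neighbor found — the graph is a forest.

No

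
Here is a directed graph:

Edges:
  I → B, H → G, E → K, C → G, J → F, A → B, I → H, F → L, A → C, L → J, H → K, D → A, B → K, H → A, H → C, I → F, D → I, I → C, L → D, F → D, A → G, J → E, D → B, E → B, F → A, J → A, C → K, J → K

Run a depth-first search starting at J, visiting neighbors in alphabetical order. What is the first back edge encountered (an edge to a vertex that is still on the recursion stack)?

I→F

DFS from J (visiting neighbors in alphabetical order); mark gray on enter, black on exit:
J gray
  A gray
    B gray
      K gray
      K black
    B black
    C gray
      G gray
      G black
      C→K: K black — skip
    C black
    A→G: G black — skip
  A black
  E gray
    E→B: B black — skip
    E→K: K black — skip
  E black
  F gray
    F→A: A black — skip
    D gray
      D→A: A black — skip
      D→B: B black — skip
      I gray
        I→B: B black — skip
        I→C: C black — skip
        I→F: F is gray → back edge
First back edge: I → F.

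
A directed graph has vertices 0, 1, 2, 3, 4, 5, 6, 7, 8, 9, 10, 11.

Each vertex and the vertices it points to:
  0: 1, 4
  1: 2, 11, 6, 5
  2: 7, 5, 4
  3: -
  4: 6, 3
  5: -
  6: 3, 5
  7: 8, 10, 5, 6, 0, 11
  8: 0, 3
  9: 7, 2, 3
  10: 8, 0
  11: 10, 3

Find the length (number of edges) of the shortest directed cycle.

For each vertex v, BFS finds the shortest path from v back to v.
The shortest such closed walk is 2 → 7 → 0 → 1 → 2, length 4.

4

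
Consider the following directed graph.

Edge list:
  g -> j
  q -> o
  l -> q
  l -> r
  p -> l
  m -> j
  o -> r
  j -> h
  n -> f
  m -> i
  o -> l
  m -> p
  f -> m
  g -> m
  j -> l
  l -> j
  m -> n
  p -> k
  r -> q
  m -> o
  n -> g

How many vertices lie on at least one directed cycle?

9

A vertex is on a directed cycle iff it belongs to a strongly connected component of size ≥ 2 (or has a self-loop).
The vertices on cycles are {f, g, j, l, m, n, o, q, r} — 9 in total.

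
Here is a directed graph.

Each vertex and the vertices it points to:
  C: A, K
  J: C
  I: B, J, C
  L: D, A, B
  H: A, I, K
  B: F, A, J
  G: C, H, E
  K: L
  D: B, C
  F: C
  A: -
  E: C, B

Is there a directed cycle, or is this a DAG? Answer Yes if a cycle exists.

DFS with white/gray/black marking, starting from B:
B gray
  F gray
    C gray
      A gray
      A black
      K gray
        L gray
          D gray
            D→B: B is gray → back edge
Back edge found, so a cycle exists: B → F → C → K → L → D → B.

Yes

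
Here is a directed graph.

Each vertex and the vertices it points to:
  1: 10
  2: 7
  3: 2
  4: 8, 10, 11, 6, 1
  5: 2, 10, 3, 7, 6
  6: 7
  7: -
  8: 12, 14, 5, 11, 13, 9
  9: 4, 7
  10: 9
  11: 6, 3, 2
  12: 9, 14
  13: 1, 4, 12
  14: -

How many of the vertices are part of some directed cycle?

8

A vertex is on a directed cycle iff it belongs to a strongly connected component of size ≥ 2 (or has a self-loop).
The vertices on cycles are {1, 4, 5, 8, 9, 10, 12, 13} — 8 in total.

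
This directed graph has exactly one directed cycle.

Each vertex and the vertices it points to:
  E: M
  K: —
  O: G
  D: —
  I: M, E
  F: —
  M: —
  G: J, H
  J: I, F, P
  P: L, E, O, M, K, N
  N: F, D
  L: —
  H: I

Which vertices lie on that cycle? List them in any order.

G, J, O, P

DFS with gray/black marking from G:
G gray
  J gray
    I gray
      M gray
      M black
      E gray
        E→M: M black — skip
      E black
    I black
    F gray
    F black
    P gray
      L gray
      L black
      P→E: E black — skip
      O gray
        O→G: G is gray → back edge
Back edge closes the cycle G → J → P → O → G; its vertices are {G, J, O, P}.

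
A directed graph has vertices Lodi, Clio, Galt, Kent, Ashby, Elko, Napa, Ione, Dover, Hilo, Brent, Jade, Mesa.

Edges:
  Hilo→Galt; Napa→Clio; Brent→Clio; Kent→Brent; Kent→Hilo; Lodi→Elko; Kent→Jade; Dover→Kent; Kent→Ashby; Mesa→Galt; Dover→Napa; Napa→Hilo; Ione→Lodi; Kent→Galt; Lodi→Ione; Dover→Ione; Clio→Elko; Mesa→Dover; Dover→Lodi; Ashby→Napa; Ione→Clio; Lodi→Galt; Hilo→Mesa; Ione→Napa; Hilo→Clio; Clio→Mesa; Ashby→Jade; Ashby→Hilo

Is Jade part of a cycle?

Jade lies on a cycle iff there is a path from Jade back to itself.
Exploring from Jade, it never reaches itself; equivalently, its strongly connected component is a singleton.

No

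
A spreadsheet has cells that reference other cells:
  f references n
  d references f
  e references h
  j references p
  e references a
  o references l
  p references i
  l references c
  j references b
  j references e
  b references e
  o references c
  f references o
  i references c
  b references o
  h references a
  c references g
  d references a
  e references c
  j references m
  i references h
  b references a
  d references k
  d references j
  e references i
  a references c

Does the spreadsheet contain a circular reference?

DFS with white/gray/black marking, starting from j:
j gray
  e gray
    h gray
      a gray
        c gray
          g gray
          g black
        c black
      a black
    h black
    e→a: a black — skip
    i gray
      i→h: h black — skip
      i→c: c black — skip
    i black
    e→c: c black — skip
  e black
  m gray
  m black
  b gray
    o gray
      o→c: c black — skip
      l gray
        l→c: c black — skip
      l black
    o black
    b→a: a black — skip
    b→e: e black — skip
  b black
  p gray
    p→i: i black — skip
  p black
j black
n gray
n black
f gray
  f→n: n black — skip
  f→o: o black — skip
f black
d gray
  d→a: a black — skip
  k gray
  k black
  d→j: j black — skip
  d→f: f black — skip
d black
Every edge goes to a white or black vertex — no back edge, so the graph is acyclic.

No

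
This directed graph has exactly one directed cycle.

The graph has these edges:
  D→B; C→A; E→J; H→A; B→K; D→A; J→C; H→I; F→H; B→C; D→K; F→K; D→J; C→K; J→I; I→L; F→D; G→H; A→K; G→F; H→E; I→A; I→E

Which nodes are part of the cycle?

DFS with gray/black marking from I:
I gray
  A gray
    K gray
    K black
  A black
  L gray
  L black
  E gray
    J gray
      C gray
        C→K: K black — skip
        C→A: A black — skip
      C black
      J→I: I is gray → back edge
Back edge closes the cycle I → E → J → I; its vertices are {E, I, J}.

E, I, J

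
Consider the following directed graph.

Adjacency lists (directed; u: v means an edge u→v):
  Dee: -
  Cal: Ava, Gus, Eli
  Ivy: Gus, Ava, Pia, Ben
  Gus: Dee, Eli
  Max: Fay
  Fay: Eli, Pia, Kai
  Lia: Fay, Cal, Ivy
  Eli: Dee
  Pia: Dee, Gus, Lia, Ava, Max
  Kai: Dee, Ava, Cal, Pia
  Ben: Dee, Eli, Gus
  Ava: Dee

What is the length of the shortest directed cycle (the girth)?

3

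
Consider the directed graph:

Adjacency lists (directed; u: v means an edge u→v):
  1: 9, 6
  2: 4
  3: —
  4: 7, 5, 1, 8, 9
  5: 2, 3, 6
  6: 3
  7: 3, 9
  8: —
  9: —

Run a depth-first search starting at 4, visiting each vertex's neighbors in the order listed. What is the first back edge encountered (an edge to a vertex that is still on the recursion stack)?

2->4

DFS from 4 (visiting each vertex's neighbors in the order listed); mark gray on enter, black on exit:
4 gray
  7 gray
    3 gray
    3 black
    9 gray
    9 black
  7 black
  5 gray
    2 gray
      2→4: 4 is gray → back edge
First back edge: 2 → 4.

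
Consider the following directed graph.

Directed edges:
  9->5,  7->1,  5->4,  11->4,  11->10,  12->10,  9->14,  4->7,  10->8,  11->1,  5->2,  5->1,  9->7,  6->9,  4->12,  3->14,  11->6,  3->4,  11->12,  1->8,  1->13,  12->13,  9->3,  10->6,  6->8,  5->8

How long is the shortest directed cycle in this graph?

6

For each vertex v, BFS finds the shortest path from v back to v.
The shortest such closed walk is 6 → 9 → 5 → 4 → 12 → 10 → 6, length 6.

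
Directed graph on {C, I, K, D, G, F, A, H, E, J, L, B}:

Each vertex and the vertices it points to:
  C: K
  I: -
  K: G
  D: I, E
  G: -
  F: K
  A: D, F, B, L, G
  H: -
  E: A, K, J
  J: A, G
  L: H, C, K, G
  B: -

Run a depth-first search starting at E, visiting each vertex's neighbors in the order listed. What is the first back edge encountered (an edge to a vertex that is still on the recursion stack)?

D→E

DFS from E (visiting each vertex's neighbors in the order listed); mark gray on enter, black on exit:
E gray
  A gray
    D gray
      I gray
      I black
      D→E: E is gray → back edge
First back edge: D → E.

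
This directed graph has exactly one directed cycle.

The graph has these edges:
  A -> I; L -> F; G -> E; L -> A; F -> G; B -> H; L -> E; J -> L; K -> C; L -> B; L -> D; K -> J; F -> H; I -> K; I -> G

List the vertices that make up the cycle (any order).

DFS with gray/black marking from L:
L gray
  A gray
    I gray
      G gray
        E gray
        E black
      G black
      K gray
        C gray
        C black
        J gray
          J→L: L is gray → back edge
Back edge closes the cycle L → A → I → K → J → L; its vertices are {A, I, J, K, L}.

A, I, J, K, L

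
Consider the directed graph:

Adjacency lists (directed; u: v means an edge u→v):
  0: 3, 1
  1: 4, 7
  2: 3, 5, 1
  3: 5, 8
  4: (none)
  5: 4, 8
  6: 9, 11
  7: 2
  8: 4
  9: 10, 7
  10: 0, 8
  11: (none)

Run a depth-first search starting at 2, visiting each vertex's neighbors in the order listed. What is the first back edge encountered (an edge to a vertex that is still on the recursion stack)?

DFS from 2 (visiting each vertex's neighbors in the order listed); mark gray on enter, black on exit:
2 gray
  3 gray
    5 gray
      4 gray
      4 black
      8 gray
        8→4: 4 black — skip
      8 black
    5 black
    3→8: 8 black — skip
  3 black
  2→5: 5 black — skip
  1 gray
    1→4: 4 black — skip
    7 gray
      7→2: 2 is gray → back edge
First back edge: 7 → 2.

7->2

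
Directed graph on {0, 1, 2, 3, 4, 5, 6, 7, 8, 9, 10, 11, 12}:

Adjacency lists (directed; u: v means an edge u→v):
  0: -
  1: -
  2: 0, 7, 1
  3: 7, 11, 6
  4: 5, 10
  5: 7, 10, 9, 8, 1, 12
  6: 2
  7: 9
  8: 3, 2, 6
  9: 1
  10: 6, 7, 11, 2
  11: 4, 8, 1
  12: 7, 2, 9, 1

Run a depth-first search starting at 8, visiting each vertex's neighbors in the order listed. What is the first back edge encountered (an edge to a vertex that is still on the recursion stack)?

10→11

DFS from 8 (visiting each vertex's neighbors in the order listed); mark gray on enter, black on exit:
8 gray
  3 gray
    7 gray
      9 gray
        1 gray
        1 black
      9 black
    7 black
    11 gray
      4 gray
        5 gray
          5→7: 7 black — skip
          10 gray
            6 gray
              2 gray
                0 gray
                0 black
                2→7: 7 black — skip
                2→1: 1 black — skip
              2 black
            6 black
            10→7: 7 black — skip
            10→11: 11 is gray → back edge
First back edge: 10 → 11.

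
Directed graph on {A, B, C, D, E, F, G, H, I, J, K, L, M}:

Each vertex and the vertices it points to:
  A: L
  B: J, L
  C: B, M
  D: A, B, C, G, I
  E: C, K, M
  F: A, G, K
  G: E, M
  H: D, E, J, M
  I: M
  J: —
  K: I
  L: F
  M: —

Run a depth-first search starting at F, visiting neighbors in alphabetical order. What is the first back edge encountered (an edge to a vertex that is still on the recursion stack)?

L→F

DFS from F (visiting neighbors in alphabetical order); mark gray on enter, black on exit:
F gray
  A gray
    L gray
      L→F: F is gray → back edge
First back edge: L → F.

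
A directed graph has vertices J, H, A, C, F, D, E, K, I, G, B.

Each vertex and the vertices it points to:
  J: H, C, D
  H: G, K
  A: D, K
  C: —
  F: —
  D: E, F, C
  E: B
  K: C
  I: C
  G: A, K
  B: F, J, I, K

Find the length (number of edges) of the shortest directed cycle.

4

For each vertex v, BFS finds the shortest path from v back to v.
The shortest such closed walk is J → D → E → B → J, length 4.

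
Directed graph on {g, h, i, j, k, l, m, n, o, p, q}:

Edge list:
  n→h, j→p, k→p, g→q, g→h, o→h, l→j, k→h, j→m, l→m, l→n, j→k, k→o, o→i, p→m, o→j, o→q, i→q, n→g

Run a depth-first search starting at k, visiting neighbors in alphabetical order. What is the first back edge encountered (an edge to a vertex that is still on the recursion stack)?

j->k

DFS from k (visiting neighbors in alphabetical order); mark gray on enter, black on exit:
k gray
  h gray
  h black
  o gray
    o→h: h black — skip
    i gray
      q gray
      q black
    i black
    j gray
      j→k: k is gray → back edge
First back edge: j → k.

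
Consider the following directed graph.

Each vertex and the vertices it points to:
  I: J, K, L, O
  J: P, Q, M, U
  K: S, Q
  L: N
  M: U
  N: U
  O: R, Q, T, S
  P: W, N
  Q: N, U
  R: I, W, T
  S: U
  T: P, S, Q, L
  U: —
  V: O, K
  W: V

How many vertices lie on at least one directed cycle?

A vertex is on a directed cycle iff it belongs to a strongly connected component of size ≥ 2 (or has a self-loop).
The vertices on cycles are {I, J, O, P, R, T, V, W} — 8 in total.

8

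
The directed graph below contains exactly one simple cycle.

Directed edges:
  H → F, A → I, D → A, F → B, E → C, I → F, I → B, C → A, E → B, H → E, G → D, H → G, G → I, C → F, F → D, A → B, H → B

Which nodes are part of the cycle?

A, D, F, I

DFS with gray/black marking from I:
I gray
  F gray
    B gray
    B black
    D gray
      A gray
        A→I: I is gray → back edge
Back edge closes the cycle I → F → D → A → I; its vertices are {A, D, F, I}.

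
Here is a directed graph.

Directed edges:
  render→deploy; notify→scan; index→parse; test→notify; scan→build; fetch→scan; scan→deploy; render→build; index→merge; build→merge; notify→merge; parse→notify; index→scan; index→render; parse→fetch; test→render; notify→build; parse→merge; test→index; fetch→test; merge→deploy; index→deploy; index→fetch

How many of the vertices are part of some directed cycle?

4

A vertex is on a directed cycle iff it belongs to a strongly connected component of size ≥ 2 (or has a self-loop).
The vertices on cycles are {test, fetch, index, parse} — 4 in total.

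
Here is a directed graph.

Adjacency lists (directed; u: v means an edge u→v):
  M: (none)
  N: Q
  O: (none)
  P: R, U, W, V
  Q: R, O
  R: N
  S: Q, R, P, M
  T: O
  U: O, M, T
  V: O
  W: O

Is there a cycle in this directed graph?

DFS with white/gray/black marking, starting from N:
N gray
  Q gray
    R gray
      R→N: N is gray → back edge
Back edge found, so a cycle exists: N → Q → R → N.

Yes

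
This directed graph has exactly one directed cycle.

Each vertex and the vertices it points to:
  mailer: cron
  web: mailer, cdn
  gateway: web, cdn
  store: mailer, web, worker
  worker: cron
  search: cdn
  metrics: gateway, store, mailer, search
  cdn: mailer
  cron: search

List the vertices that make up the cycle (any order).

cdn, cron, mailer, search

DFS with gray/black marking from search:
search gray
  cdn gray
    mailer gray
      cron gray
        cron→search: search is gray → back edge
Back edge closes the cycle search → cdn → mailer → cron → search; its vertices are {cdn, cron, mailer, search}.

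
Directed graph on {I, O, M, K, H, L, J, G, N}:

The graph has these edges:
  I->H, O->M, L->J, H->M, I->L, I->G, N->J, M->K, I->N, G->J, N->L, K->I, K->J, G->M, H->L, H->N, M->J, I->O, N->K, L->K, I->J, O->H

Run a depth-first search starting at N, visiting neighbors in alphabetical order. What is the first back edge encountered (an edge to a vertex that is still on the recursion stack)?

DFS from N (visiting neighbors in alphabetical order); mark gray on enter, black on exit:
N gray
  J gray
  J black
  K gray
    I gray
      G gray
        G→J: J black — skip
        M gray
          M→J: J black — skip
          M→K: K is gray → back edge
First back edge: M → K.

M→K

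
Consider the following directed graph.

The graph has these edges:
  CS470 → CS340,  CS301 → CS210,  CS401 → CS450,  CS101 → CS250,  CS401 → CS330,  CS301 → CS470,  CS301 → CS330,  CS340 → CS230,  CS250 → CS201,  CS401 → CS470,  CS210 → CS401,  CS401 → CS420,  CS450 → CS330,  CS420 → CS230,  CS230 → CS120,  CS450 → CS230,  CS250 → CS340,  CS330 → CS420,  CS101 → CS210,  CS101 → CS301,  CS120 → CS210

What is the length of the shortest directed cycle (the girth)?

For each vertex v, BFS finds the shortest path from v back to v.
The shortest such closed walk is CS210 → CS401 → CS450 → CS230 → CS120 → CS210, length 5.

5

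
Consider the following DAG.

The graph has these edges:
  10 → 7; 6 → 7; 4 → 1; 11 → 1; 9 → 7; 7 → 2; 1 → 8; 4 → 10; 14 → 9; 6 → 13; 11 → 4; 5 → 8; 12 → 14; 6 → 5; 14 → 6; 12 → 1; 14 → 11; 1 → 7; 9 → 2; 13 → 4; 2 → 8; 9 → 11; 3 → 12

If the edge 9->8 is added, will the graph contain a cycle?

Adding 9→8 creates a cycle iff 8 can already reach 9.
Explore from 8: no path reaches 9. The graph stays acyclic.

No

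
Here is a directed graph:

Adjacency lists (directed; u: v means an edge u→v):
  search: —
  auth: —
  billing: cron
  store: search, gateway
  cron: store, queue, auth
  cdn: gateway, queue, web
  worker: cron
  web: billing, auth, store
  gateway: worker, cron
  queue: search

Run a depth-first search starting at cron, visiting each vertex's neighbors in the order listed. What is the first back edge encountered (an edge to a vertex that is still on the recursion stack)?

DFS from cron (visiting each vertex's neighbors in the order listed); mark gray on enter, black on exit:
cron gray
  store gray
    search gray
    search black
    gateway gray
      worker gray
        worker→cron: cron is gray → back edge
First back edge: worker → cron.

worker->cron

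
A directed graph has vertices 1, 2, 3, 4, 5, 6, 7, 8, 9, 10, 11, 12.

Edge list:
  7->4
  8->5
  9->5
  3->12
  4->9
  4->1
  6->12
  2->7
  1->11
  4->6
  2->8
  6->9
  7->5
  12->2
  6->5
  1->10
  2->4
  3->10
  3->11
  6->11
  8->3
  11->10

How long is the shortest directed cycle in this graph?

4

For each vertex v, BFS finds the shortest path from v back to v.
The shortest such closed walk is 2 → 4 → 6 → 12 → 2, length 4.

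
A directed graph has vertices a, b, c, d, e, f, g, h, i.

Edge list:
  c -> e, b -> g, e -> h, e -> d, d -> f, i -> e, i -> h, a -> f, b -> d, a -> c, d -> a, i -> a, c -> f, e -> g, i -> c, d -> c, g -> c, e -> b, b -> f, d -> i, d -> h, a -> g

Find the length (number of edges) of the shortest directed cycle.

For each vertex v, BFS finds the shortest path from v back to v.
The shortest such closed walk is d → c → e → d, length 3.

3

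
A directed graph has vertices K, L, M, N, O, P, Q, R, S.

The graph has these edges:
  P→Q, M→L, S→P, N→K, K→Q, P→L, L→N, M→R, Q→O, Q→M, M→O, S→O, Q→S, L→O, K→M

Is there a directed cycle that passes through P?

P is on a cycle iff P can reach itself via ≥1 edge.
P → Q → S → P — yes.

Yes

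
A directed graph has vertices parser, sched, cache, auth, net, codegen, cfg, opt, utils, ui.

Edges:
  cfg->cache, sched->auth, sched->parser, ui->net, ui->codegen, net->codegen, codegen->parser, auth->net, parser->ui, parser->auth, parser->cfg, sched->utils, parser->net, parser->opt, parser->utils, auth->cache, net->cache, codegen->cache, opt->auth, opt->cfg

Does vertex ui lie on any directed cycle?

Yes

ui is on a cycle iff ui can reach itself via ≥1 edge.
ui → codegen → parser → ui — yes.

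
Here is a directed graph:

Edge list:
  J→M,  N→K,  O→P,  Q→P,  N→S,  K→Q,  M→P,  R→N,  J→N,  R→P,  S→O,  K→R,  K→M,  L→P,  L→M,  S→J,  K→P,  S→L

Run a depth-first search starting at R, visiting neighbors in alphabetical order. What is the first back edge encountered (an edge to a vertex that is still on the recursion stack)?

K->R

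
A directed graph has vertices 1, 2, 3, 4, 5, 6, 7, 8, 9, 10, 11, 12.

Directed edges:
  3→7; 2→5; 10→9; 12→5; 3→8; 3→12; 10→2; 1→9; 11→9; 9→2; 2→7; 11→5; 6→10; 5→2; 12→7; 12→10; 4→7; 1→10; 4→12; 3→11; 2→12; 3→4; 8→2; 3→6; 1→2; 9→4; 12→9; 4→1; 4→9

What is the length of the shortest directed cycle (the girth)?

2

For each vertex v, BFS finds the shortest path from v back to v.
The shortest such closed walk is 4 → 9 → 4, length 2.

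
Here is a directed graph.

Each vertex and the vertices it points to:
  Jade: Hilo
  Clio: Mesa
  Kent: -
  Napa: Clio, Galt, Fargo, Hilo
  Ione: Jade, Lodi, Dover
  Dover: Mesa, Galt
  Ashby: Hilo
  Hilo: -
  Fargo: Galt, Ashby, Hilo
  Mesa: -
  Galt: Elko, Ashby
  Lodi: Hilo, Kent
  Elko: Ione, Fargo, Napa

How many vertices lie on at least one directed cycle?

A vertex is on a directed cycle iff it belongs to a strongly connected component of size ≥ 2 (or has a self-loop).
The vertices on cycles are {Elko, Galt, Ione, Napa, Dover, Fargo} — 6 in total.

6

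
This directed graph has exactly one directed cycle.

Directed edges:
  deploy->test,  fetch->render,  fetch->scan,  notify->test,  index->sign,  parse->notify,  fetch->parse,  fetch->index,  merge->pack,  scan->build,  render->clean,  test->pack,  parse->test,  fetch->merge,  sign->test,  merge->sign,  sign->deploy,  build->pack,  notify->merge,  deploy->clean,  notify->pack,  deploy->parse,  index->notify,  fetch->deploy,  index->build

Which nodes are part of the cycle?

DFS with gray/black marking from merge:
merge gray
  sign gray
    test gray
      pack gray
      pack black
    test black
    deploy gray
      parse gray
        notify gray
          notify→pack: pack black — skip
          notify→test: test black — skip
          notify→merge: merge is gray → back edge
Back edge closes the cycle merge → sign → deploy → parse → notify → merge; its vertices are {sign, merge, parse, deploy, notify}.

sign, merge, parse, deploy, notify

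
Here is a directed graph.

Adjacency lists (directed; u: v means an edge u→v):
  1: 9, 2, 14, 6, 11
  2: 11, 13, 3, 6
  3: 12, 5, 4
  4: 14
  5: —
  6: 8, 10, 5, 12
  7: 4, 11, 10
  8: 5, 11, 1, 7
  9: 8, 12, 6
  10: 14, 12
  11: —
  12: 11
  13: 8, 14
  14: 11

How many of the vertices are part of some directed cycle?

A vertex is on a directed cycle iff it belongs to a strongly connected component of size ≥ 2 (or has a self-loop).
The vertices on cycles are {1, 2, 6, 8, 9, 13} — 6 in total.

6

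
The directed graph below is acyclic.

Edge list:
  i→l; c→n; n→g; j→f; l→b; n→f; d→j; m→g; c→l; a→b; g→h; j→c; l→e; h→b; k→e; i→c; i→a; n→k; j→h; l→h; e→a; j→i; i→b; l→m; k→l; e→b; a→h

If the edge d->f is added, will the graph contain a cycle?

Adding d→f creates a cycle iff f can already reach d.
Explore from f: no path reaches d. The graph stays acyclic.

No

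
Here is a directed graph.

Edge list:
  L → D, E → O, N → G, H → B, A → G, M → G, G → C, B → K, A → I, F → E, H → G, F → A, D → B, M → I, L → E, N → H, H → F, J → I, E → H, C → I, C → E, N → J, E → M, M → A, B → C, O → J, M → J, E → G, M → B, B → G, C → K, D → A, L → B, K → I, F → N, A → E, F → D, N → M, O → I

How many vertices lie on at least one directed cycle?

10

A vertex is on a directed cycle iff it belongs to a strongly connected component of size ≥ 2 (or has a self-loop).
The vertices on cycles are {A, B, C, D, E, F, G, H, M, N} — 10 in total.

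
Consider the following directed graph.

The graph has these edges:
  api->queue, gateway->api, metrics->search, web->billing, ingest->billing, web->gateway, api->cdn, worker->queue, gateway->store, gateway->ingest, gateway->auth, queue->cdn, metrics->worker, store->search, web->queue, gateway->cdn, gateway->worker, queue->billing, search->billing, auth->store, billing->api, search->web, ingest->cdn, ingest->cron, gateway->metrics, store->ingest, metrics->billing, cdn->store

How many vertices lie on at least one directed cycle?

A vertex is on a directed cycle iff it belongs to a strongly connected component of size ≥ 2 (or has a self-loop).
The vertices on cycles are {api, cdn, web, auth, queue, store, ingest, search, worker, billing, gateway, metrics} — 12 in total.

12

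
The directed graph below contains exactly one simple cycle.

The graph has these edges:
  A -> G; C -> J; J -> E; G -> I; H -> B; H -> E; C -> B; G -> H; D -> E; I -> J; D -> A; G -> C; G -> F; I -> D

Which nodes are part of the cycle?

A, D, G, I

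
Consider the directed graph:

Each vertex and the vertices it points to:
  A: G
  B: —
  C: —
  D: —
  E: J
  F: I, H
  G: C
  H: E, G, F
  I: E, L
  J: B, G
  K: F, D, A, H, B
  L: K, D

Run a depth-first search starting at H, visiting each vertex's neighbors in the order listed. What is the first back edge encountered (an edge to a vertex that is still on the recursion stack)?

DFS from H (visiting each vertex's neighbors in the order listed); mark gray on enter, black on exit:
H gray
  E gray
    J gray
      B gray
      B black
      G gray
        C gray
        C black
      G black
    J black
  E black
  H→G: G black — skip
  F gray
    I gray
      I→E: E black — skip
      L gray
        K gray
          K→F: F is gray → back edge
First back edge: K → F.

K->F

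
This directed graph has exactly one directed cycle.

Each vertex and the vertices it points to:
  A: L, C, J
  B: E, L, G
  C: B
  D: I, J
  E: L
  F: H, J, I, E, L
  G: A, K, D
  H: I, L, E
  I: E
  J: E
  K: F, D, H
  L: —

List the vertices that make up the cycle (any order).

DFS with gray/black marking from G:
G gray
  A gray
    L gray
    L black
    C gray
      B gray
        E gray
          E→L: L black — skip
        E black
        B→L: L black — skip
        B→G: G is gray → back edge
Back edge closes the cycle G → A → C → B → G; its vertices are {A, B, C, G}.

A, B, C, G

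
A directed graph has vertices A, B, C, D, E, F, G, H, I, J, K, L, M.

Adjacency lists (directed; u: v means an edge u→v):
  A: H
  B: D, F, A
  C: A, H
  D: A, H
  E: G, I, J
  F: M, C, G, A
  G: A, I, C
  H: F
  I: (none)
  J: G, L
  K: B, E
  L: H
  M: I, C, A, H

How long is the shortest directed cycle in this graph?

3

For each vertex v, BFS finds the shortest path from v back to v.
The shortest such closed walk is F → M → H → F, length 3.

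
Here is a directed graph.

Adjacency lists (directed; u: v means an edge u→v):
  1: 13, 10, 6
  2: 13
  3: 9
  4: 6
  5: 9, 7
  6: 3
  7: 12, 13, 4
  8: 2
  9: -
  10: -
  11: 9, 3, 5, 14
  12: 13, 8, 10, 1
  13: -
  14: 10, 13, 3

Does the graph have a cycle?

No

DFS with white/gray/black marking, starting from 2:
2 gray
  13 gray
  13 black
2 black
1 gray
  1→13: 13 black — skip
  10 gray
  10 black
  6 gray
    3 gray
      9 gray
      9 black
    3 black
  6 black
1 black
4 gray
  4→6: 6 black — skip
4 black
5 gray
  5→9: 9 black — skip
  7 gray
    12 gray
      12→13: 13 black — skip
      8 gray
        8→2: 2 black — skip
      8 black
      12→10: 10 black — skip
      12→1: 1 black — skip
    12 black
    7→13: 13 black — skip
    7→4: 4 black — skip
  7 black
5 black
11 gray
  11→9: 9 black — skip
  11→3: 3 black — skip
  11→5: 5 black — skip
  14 gray
    14→10: 10 black — skip
    14→13: 13 black — skip
    14→3: 3 black — skip
  14 black
11 black
Every edge goes to a white or black vertex — no back edge, so the graph is acyclic.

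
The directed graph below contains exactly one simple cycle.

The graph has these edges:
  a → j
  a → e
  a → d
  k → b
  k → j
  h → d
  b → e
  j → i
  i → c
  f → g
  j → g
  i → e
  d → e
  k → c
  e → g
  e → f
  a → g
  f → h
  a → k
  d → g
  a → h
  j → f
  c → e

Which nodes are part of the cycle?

d, e, f, h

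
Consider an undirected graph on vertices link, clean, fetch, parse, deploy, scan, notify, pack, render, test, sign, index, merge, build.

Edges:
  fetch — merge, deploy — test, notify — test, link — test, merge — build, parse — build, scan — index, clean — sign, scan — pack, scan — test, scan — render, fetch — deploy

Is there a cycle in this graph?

No

DFS, tracking each vertex's parent; an edge to a visited non-parent vertex closes a cycle.
Start from test:
visit test (parent –)
  visit scan (parent test)
    visit pack (parent scan)
      pack–scan: parent, skip
    scan–test: parent, skip
    visit render (parent scan)
      render–scan: parent, skip
    visit index (parent scan)
      index–scan: parent, skip
  visit link (parent test)
    link–test: parent, skip
  visit deploy (parent test)
    visit fetch (parent deploy)
      visit merge (parent fetch)
        merge–fetch: parent, skip
        visit build (parent merge)
          visit parse (parent build)
            parse–build: parent, skip
          build–merge: parent, skip
      fetch–deploy: parent, skip
    deploy–test: parent, skip
  visit notify (parent test)
    notify–test: parent, skip
visit clean (parent –)
  visit sign (parent clean)
    sign–clean: parent, skip
No non-parent visited neighbor found — the graph is a forest.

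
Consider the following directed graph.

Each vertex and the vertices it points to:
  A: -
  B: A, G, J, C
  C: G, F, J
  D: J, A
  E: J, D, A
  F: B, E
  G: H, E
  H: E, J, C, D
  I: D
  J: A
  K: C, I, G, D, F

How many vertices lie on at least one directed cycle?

A vertex is on a directed cycle iff it belongs to a strongly connected component of size ≥ 2 (or has a self-loop).
The vertices on cycles are {B, C, F, G, H} — 5 in total.

5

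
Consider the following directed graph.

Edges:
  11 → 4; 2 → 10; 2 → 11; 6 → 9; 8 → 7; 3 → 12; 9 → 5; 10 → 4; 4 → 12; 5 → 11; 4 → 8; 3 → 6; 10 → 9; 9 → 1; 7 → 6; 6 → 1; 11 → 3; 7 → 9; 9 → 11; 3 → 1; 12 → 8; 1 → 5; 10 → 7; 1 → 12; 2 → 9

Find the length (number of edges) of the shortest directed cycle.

For each vertex v, BFS finds the shortest path from v back to v.
The shortest such closed walk is 11 → 3 → 6 → 9 → 11, length 4.

4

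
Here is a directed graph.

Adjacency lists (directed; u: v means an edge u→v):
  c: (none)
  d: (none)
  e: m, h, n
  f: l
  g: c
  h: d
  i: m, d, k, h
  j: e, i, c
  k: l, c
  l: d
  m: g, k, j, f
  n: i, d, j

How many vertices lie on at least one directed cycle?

5

A vertex is on a directed cycle iff it belongs to a strongly connected component of size ≥ 2 (or has a self-loop).
The vertices on cycles are {e, i, j, m, n} — 5 in total.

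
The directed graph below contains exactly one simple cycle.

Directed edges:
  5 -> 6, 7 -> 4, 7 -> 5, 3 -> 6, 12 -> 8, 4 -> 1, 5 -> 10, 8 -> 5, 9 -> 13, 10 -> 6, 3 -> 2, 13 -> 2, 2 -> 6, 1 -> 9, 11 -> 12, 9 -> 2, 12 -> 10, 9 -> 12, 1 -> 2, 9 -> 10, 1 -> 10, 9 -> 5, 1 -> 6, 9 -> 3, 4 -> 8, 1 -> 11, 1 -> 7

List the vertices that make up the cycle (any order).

DFS with gray/black marking from 4:
4 gray
  8 gray
    5 gray
      10 gray
        6 gray
        6 black
      10 black
      5→6: 6 black — skip
    5 black
  8 black
  1 gray
    1→6: 6 black — skip
    9 gray
      9→10: 10 black — skip
      3 gray
        3→6: 6 black — skip
        2 gray
          2→6: 6 black — skip
        2 black
      3 black
      12 gray
        12→10: 10 black — skip
        12→8: 8 black — skip
      12 black
      13 gray
        13→2: 2 black — skip
      13 black
      9→2: 2 black — skip
      9→5: 5 black — skip
    9 black
    7 gray
      7→5: 5 black — skip
      7→4: 4 is gray → back edge
Back edge closes the cycle 4 → 1 → 7 → 4; its vertices are {1, 4, 7}.

1, 4, 7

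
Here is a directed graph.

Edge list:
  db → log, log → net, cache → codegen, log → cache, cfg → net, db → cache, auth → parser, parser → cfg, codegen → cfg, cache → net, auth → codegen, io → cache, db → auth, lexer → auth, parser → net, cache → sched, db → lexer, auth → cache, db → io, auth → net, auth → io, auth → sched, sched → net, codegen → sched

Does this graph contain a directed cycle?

No

DFS with white/gray/black marking, starting from codegen:
codegen gray
  cfg gray
    net gray
    net black
  cfg black
  sched gray
    sched→net: net black — skip
  sched black
codegen black
lexer gray
  auth gray
    cache gray
      cache→codegen: codegen black — skip
      cache→sched: sched black — skip
      cache→net: net black — skip
    cache black
    auth→sched: sched black — skip
    auth→net: net black — skip
    parser gray
      parser→cfg: cfg black — skip
      parser→net: net black — skip
    parser black
    io gray
      io→cache: cache black — skip
    io black
    auth→codegen: codegen black — skip
  auth black
lexer black
db gray
  db→io: io black — skip
  db→auth: auth black — skip
  db→cache: cache black — skip
  log gray
    log→cache: cache black — skip
    log→net: net black — skip
  log black
  db→lexer: lexer black — skip
db black
Every edge goes to a white or black vertex — no back edge, so the graph is acyclic.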